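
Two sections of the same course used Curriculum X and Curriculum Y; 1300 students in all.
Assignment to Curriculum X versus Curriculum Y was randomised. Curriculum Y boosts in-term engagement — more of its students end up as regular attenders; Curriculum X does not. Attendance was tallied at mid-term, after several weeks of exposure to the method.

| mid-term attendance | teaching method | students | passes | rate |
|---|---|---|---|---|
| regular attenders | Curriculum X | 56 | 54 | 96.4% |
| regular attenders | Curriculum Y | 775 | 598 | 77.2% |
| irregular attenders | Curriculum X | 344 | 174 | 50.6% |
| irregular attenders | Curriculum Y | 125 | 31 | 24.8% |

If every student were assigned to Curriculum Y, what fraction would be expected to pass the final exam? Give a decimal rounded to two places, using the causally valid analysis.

The distribution of mid-term attendance is itself part of what the teaching method does — it is an intermediate outcome. Holding it fixed would remove that part of the effect; the total effect is the pooled difference.
So P(outcome | do(Curriculum Y)) is just the pooled rate for Curriculum Y: 629/900 = 0.699.

0.70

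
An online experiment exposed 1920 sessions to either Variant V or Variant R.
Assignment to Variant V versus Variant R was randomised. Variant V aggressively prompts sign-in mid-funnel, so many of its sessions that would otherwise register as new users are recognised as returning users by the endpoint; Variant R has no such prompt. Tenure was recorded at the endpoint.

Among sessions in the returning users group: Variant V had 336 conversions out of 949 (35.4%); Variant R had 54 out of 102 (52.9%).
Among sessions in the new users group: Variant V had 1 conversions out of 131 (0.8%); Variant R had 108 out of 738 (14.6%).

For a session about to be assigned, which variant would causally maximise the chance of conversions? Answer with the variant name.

Variant R is higher inside every user tenure stratum but Variant V is higher in aggregate. Whether to stratify depends on how user tenure relates to the variant.
User tenure lies on the pathway variant → user tenure → outcome, so adjusting for it blocks the indirect effect. For the total causal effect of variant, use the unadjusted pooled rates.
Pooled: Variant V 31.2% vs Variant R 19.3%; Variant V is higher overall.

Variant V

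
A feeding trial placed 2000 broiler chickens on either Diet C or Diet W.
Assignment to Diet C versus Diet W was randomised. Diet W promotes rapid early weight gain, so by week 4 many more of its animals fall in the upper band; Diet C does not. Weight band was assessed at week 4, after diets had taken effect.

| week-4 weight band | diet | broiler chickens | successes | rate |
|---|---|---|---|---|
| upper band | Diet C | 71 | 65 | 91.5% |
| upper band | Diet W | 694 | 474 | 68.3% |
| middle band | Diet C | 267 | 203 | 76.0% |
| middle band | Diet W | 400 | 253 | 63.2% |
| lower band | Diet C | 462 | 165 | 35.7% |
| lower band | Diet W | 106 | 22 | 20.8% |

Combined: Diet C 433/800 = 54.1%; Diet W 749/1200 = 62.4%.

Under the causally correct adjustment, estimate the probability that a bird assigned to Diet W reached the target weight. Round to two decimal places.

0.62

Within every week-4 weight band level Diet C has the higher rate, yet pooled Diet W does — Simpson's reversal.
Week-4 weight band lies on the pathway diet → week-4 weight band → outcome, so adjusting for it blocks the indirect effect. For the total causal effect of diet, use the unadjusted pooled rates.
So P(outcome | do(Diet W)) is just the pooled rate for Diet W: 749/1200 = 0.624.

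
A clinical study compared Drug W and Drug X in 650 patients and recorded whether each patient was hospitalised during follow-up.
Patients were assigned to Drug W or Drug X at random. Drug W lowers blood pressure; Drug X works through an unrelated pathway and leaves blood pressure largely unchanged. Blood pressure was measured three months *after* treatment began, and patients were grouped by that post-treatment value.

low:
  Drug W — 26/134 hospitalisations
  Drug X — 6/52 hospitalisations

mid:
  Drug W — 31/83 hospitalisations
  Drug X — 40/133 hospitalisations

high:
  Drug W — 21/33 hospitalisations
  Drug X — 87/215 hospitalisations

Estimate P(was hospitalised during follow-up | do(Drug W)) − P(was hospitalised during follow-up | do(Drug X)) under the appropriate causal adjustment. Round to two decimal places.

-0.02

Because the drug influences blood pressure, blood pressure is a post-treatment mediator, not a confounder. Stratifying on it would bias the estimate; the causal effect is the crude pooled difference.
The causal difference is the pooled difference: 0.312 − 0.333 = -0.021.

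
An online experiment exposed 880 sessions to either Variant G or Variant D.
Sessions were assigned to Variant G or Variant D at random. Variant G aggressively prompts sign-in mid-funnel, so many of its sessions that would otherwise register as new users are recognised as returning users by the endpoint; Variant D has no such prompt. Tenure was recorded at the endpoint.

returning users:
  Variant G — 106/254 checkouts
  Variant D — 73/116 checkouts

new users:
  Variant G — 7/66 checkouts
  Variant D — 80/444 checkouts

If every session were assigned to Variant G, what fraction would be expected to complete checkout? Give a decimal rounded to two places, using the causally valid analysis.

Within every user tenure level Variant D has the higher rate, yet pooled Variant G does — Simpson's reversal.
Because the variant influences user tenure, user tenure is a post-treatment mediator, not a confounder. Stratifying on it would bias the estimate; the causal effect is the crude pooled difference.
So P(outcome | do(Variant G)) is just the pooled rate for Variant G: 113/320 = 0.353.

0.35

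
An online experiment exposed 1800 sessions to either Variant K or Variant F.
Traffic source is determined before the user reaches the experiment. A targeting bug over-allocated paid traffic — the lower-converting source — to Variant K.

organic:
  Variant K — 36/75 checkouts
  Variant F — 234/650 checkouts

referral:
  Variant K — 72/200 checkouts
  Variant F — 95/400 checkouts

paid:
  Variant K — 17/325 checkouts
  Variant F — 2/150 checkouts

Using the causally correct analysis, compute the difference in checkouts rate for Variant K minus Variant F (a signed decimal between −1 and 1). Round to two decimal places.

The traffic source-specific comparison favours Variant K throughout, but the pooled figures favour Variant F. The question is whether to condition on traffic source.
Nothing the variant does changes traffic source; the imbalance is an allocation artefact. With traffic source also predicting the outcome, the pooled figure is confounded, and the within-stratum comparison is the causal one.
Adjusting over the population distribution of traffic source: 0.403·(0.480−0.360) + 0.333·(0.360−0.237) + 0.264·(0.052−0.013) = +0.099.

+0.10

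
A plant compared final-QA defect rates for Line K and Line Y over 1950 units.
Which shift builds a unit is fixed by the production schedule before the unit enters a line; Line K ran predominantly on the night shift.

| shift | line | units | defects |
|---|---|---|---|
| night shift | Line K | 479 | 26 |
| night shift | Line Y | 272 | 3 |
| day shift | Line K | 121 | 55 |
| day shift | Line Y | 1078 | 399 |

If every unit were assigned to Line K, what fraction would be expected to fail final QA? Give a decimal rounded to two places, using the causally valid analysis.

0.30

The stratified and pooled comparisons disagree (Line Y wins within each shift; Line K wins overall), so the answer turns on the causal role of shift.
Shift is set before the line has any effect — it is not caused by the line — and it independently drives the outcome. That makes it a confounder, so the causal comparison is within shift levels.
Standardising Line K to the population shift mix: 0.385·26/479 + 0.615·55/121 = 0.300.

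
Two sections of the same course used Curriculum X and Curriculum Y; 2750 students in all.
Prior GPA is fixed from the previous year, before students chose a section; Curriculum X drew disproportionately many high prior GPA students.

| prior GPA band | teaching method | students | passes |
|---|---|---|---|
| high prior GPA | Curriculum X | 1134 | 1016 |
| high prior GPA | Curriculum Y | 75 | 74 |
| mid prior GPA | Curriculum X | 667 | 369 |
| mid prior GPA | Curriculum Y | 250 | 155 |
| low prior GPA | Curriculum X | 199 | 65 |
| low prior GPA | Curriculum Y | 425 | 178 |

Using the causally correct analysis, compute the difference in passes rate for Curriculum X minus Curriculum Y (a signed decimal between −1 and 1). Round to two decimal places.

-0.08

Nothing the teaching method does changes prior GPA band; the imbalance is an allocation artefact. With prior GPA band also predicting the outcome, the pooled figure is confounded, and the within-stratum comparison is the causal one.
Adjusting over the population distribution of prior GPA band: 0.440·(0.896−0.987) + 0.333·(0.553−0.620) + 0.227·(0.327−0.419) = -0.083.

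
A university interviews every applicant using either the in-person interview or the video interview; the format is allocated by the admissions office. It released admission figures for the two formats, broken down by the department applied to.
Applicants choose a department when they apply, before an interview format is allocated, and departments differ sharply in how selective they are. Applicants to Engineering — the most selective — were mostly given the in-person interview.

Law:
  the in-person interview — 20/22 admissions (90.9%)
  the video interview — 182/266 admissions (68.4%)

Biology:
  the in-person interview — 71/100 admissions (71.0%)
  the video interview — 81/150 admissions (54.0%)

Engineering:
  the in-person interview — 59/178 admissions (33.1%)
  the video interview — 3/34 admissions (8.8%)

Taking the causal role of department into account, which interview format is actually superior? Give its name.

the in-person interview

The department-specific comparison favours the in-person interview throughout, but the pooled figures favour the video interview. The question is whether to condition on department.
Department differs across interview formats for reasons unrelated to any effect of the interview format itself, and it separately predicts the outcome — a classic confounder. We must compare within department levels.
Within each level — Law: 90.9% vs 68.4%; Biology: 71.0% vs 54.0%; Engineering: 33.1% vs 8.8% — the in-person interview is higher every time.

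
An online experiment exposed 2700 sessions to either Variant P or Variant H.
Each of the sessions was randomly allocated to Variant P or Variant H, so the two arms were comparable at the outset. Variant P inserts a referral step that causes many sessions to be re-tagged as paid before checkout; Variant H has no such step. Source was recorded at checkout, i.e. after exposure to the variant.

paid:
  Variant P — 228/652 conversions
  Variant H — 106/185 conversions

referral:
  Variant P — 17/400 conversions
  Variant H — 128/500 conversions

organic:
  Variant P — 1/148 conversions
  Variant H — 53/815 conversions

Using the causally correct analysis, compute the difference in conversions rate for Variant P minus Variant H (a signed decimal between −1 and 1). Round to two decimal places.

+0.01

Variant H is higher inside every traffic source stratum but Variant P is higher in aggregate. Whether to stratify depends on how traffic source relates to the variant.
Traffic source is recorded after the variant and is itself shifted by it — it sits on the causal path from variant to outcome. Conditioning on a mediator would strip out part of the effect we want; the pooled comparison gives the total causal effect.
The causal difference is the pooled difference: 0.205 − 0.191 = +0.014.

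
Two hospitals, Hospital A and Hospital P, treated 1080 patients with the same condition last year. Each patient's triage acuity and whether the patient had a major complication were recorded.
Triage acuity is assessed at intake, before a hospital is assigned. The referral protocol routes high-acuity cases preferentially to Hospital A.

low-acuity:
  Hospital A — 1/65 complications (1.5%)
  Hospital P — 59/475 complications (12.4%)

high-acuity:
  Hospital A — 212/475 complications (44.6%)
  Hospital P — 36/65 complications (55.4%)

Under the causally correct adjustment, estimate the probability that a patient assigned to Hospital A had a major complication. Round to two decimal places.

The triage acuity-specific comparison favours Hospital A throughout, but the pooled figures favour Hospital P. The question is whether to condition on triage acuity.
Since triage acuity is a pre-existing factor (not a product of the hospital) and it affects the outcome on its own, it is a confounder. The stratified rates, not the pooled rate, identify the causal effect.
Standardising Hospital A to the population triage acuity mix: 0.500·1/65 + 0.500·212/475 = 0.231.

0.23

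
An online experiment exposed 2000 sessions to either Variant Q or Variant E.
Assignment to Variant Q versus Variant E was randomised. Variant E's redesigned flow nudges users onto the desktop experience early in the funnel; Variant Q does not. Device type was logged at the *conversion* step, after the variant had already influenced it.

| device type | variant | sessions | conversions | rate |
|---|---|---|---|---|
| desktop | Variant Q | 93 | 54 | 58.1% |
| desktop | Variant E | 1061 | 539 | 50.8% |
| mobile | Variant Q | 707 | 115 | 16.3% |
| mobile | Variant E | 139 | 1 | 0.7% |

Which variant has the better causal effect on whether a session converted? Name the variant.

Device type here is a post-treatment variable shaped by the variant; conditioning on it would introduce bias rather than remove it. The overall comparison is the causal one.
Pooled: Variant Q 21.1% vs Variant E 45.0%; Variant E is higher overall.

Variant E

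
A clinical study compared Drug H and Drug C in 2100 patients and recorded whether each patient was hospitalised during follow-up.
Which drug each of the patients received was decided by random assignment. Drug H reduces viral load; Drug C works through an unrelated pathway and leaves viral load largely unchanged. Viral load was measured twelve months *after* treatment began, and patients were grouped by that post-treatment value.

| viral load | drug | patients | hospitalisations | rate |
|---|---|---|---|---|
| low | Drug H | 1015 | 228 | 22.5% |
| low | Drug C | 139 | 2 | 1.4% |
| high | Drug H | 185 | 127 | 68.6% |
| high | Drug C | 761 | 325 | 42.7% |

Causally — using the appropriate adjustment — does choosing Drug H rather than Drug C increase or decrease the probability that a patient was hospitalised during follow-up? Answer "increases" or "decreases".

decreases

Because the drug influences viral load, viral load is a post-treatment mediator, not a confounder. Stratifying on it would bias the estimate; the causal effect is the crude pooled difference.
Pooled: Drug H 29.6% vs Drug C 36.3%; Drug H is lower overall.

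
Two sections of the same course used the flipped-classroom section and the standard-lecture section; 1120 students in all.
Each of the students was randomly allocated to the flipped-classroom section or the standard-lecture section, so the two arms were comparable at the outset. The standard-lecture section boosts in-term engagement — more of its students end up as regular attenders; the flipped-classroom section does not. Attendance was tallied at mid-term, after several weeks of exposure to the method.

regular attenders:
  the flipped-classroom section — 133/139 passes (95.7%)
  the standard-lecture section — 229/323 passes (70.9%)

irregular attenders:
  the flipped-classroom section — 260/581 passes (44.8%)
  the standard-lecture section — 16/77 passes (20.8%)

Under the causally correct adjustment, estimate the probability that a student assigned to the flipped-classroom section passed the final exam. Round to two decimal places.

0.55

Mid-term attendance here is a post-treatment variable shaped by the teaching method; conditioning on it would introduce bias rather than remove it. The overall comparison is the causal one.
So P(outcome | do(the flipped-classroom section)) is just the pooled rate for the flipped-classroom section: 393/720 = 0.546.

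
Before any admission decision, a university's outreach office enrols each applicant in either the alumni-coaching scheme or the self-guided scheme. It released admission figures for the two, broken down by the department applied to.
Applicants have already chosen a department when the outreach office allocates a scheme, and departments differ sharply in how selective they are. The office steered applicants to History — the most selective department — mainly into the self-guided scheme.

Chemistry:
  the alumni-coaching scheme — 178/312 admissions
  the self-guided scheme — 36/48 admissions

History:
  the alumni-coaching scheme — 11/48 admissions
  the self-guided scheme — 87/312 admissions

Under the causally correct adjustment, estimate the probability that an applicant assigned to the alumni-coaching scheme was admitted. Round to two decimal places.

The department-specific comparison favours the self-guided scheme throughout, but the pooled figures favour the alumni-coaching scheme. The question is whether to condition on department.
Department is set before the outreach scheme has any effect — it is not caused by the outreach scheme — and it independently drives the outcome. That makes it a confounder, so the causal comparison is within department levels.
Standardising the alumni-coaching scheme to the population department mix: 0.500·178/312 + 0.500·11/48 = 0.400.

0.40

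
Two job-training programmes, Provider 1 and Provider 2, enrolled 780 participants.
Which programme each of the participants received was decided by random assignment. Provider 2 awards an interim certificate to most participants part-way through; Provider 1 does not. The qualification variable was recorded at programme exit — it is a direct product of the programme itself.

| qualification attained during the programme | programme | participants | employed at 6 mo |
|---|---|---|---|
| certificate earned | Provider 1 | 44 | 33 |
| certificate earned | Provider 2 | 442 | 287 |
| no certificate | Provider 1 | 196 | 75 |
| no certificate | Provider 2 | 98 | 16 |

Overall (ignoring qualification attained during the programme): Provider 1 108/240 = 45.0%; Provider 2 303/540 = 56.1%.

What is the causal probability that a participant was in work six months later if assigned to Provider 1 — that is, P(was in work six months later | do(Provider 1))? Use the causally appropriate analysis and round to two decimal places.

0.45

Within every qualification attained during the programme level Provider 1 has the higher rate, yet pooled Provider 2 does — Simpson's reversal.
Because the programme influences qualification attained during the programme, qualification attained during the programme is a post-treatment mediator, not a confounder. Stratifying on it would bias the estimate; the causal effect is the crude pooled difference.
So P(outcome | do(Provider 1)) is just the pooled rate for Provider 1: 108/240 = 0.450.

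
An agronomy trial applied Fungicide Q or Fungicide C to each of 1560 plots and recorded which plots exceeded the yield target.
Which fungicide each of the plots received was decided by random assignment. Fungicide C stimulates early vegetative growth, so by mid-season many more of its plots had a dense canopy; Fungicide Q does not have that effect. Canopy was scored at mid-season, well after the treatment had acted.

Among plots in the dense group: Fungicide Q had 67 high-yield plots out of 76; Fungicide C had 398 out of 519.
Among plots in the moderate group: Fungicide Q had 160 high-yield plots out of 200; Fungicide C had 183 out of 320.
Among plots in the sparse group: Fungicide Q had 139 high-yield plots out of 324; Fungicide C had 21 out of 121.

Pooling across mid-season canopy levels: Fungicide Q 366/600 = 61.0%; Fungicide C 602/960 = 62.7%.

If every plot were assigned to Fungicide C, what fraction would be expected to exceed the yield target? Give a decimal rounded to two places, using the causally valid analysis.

The stratified and pooled comparisons disagree (Fungicide Q wins within each mid-season canopy; Fungicide C wins overall), so the answer turns on the causal role of mid-season canopy.
Mid-season canopy lies on the pathway fungicide → mid-season canopy → outcome, so adjusting for it blocks the indirect effect. For the total causal effect of fungicide, use the unadjusted pooled rates.
So P(outcome | do(Fungicide C)) is just the pooled rate for Fungicide C: 602/960 = 0.627.

0.63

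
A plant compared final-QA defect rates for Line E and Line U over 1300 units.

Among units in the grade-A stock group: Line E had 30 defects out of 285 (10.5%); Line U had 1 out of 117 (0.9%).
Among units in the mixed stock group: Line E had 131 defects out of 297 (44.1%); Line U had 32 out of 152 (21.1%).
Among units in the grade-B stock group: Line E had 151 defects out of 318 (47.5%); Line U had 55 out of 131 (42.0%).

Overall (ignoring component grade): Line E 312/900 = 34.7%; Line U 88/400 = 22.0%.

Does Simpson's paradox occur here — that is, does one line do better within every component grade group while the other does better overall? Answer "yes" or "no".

Within each component grade level (grade-A stock 10.5% vs 0.9%; mixed stock 44.1% vs 21.1%; grade-B stock 47.5% vs 42.0%), Line U has the lower rate every time. Pooled: 34.7% vs 22.0% — Line U has the lower rate overall. They agree.

no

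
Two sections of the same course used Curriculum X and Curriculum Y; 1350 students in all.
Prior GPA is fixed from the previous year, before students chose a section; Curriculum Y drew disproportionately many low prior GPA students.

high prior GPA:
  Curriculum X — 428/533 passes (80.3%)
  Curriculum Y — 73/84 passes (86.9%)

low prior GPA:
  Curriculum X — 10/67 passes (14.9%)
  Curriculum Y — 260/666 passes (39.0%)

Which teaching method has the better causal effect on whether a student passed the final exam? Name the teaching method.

Curriculum Y

Within every prior GPA band level Curriculum Y has the higher rate, yet pooled Curriculum X does — Simpson's reversal.
Prior GPA band satisfies the back-door criterion: it is not a descendant of the teaching method, and it blocks the spurious path from teaching method to outcome. Adjusting for it (i.e., using the within-prior GPA band rates) gives the causal effect.
Within each level — high prior GPA: 80.3% vs 86.9%; low prior GPA: 14.9% vs 39.0% — Curriculum Y is higher every time.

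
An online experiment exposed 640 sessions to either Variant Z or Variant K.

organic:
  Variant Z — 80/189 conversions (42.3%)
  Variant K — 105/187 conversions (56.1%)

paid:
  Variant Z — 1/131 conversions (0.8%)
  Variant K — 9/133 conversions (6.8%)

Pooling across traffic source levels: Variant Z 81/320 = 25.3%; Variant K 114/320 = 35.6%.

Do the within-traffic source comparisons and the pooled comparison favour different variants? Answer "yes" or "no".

Within each traffic source level (organic 42.3% vs 56.1%; paid 0.8% vs 6.8%), Variant K has the higher rate every time. Pooled: 25.3% vs 35.6% — Variant K has the higher rate overall. They agree.

no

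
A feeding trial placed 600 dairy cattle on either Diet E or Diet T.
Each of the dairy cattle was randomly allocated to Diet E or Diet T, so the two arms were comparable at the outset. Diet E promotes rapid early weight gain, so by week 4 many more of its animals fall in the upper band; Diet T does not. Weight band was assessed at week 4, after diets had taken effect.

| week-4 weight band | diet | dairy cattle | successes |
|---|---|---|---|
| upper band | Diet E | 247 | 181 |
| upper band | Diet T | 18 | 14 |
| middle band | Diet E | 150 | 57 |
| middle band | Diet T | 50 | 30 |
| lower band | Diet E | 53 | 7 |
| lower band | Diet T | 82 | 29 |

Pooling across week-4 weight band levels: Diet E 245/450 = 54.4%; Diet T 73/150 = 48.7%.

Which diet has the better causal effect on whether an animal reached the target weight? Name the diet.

Diet E

The stratified and pooled comparisons disagree (Diet T wins within each week-4 weight band; Diet E wins overall), so the answer turns on the causal role of week-4 weight band.
Stratifying would compare diets among dairy cattle the diets themselves sorted into week-4 weight band groups — a form of selection on an intermediate. The unconditioned pooled rates give the total causal effect.
Pooled: Diet E 54.4% vs Diet T 48.7%; Diet E is higher overall.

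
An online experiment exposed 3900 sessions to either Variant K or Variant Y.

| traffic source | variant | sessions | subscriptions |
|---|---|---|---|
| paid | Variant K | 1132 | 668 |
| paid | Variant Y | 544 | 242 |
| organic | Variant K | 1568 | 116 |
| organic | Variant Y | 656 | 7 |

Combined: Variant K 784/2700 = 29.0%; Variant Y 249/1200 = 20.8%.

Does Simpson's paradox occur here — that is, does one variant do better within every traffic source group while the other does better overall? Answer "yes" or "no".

no

Within each traffic source level (paid 59.0% vs 44.5%; organic 7.4% vs 1.1%), Variant K has the higher rate every time. Pooled: 29.0% vs 20.8% — Variant K has the higher rate overall. They agree.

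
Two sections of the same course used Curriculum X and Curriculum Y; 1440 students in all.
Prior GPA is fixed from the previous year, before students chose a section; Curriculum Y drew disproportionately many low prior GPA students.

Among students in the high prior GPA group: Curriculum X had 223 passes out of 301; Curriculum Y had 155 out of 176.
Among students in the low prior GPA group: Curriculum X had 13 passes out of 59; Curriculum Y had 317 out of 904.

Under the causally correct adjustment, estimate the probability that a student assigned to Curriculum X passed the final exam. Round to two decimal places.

0.39

Curriculum Y is higher inside every prior GPA band stratum but Curriculum X is higher in aggregate. Whether to stratify depends on how prior GPA band relates to the teaching method.
The imbalance in prior GPA band arose from how students were allocated, not from anything the teaching method did; and prior GPA band independently affects the outcome. The pooled gap is confounded — condition on prior GPA band.
Standardising Curriculum X to the population prior GPA band mix: 0.331·223/301 + 0.669·13/59 = 0.393.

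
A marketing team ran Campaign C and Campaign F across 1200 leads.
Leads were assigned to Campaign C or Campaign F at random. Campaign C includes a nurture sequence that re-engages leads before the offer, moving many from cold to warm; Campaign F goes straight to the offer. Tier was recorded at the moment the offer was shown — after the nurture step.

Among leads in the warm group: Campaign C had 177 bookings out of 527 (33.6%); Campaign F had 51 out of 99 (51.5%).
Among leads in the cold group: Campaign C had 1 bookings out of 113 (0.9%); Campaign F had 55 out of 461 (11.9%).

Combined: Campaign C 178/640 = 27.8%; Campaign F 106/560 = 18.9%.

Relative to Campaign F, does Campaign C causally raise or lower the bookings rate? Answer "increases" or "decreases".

The distribution of engagement tier is itself part of what the campaign does — it is an intermediate outcome. Holding it fixed would remove that part of the effect; the total effect is the pooled difference.
Pooled: Campaign C 27.8% vs Campaign F 18.9%; Campaign C is higher overall.

increases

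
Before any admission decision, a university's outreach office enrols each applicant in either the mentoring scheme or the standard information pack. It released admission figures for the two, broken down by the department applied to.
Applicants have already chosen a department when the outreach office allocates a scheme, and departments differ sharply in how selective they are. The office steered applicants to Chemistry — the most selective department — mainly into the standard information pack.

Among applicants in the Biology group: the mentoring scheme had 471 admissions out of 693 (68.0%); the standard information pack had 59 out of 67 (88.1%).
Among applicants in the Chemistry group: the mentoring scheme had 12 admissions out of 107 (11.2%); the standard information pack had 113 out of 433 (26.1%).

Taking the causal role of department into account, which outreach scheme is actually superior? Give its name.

Department satisfies the back-door criterion: it is not a descendant of the outreach scheme, and it blocks the spurious path from outreach scheme to outcome. Adjusting for it (i.e., using the within-department rates) gives the causal effect.
Within each level — Biology: 68.0% vs 88.1%; Chemistry: 11.2% vs 26.1% — the standard information pack is higher every time.

the standard information pack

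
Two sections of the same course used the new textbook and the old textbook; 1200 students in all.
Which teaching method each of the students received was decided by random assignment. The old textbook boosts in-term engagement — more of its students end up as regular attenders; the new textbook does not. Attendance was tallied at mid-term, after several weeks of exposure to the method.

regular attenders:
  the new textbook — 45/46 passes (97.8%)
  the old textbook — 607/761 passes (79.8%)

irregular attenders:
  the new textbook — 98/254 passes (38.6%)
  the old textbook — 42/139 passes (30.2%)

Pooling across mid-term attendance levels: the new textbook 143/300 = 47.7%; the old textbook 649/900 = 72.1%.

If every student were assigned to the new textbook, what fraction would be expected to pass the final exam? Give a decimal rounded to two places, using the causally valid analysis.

The mid-term attendance-specific comparison favours the new textbook throughout, but the pooled figures favour the old textbook. The question is whether to condition on mid-term attendance.
Mid-term attendance here is a post-treatment variable shaped by the teaching method; conditioning on it would introduce bias rather than remove it. The overall comparison is the causal one.
So P(outcome | do(the new textbook)) is just the pooled rate for the new textbook: 143/300 = 0.477.

0.48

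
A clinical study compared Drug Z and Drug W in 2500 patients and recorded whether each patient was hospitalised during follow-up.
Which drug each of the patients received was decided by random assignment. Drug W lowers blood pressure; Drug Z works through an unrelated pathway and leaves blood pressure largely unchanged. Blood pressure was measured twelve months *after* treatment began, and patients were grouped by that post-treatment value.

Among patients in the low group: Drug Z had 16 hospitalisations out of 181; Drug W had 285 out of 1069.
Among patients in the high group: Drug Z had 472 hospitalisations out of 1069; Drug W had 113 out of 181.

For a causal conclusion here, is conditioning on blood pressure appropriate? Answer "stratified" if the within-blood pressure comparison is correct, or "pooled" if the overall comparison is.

pooled

Blood pressure here is a post-treatment variable shaped by the drug; conditioning on it would introduce bias rather than remove it. The overall comparison is the causal one.
Pooled: Drug Z 39.0% vs Drug W 31.8%; Drug W is lower overall.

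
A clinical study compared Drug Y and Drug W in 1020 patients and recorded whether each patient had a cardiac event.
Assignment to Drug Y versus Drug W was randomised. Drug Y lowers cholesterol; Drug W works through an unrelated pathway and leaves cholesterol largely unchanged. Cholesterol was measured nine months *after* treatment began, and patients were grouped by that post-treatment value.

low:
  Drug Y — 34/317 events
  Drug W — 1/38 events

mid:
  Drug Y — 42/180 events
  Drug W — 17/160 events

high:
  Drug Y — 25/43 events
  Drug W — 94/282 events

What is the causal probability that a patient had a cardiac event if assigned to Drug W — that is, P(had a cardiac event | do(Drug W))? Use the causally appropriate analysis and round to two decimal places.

The cholesterol-specific comparison favours Drug W throughout, but the pooled figures favour Drug Y. The question is whether to condition on cholesterol.
Stratifying would compare drugs among patients the drugs themselves sorted into cholesterol groups — a form of selection on an intermediate. The unconditioned pooled rates give the total causal effect.
So P(outcome | do(Drug W)) is just the pooled rate for Drug W: 112/480 = 0.233.

0.23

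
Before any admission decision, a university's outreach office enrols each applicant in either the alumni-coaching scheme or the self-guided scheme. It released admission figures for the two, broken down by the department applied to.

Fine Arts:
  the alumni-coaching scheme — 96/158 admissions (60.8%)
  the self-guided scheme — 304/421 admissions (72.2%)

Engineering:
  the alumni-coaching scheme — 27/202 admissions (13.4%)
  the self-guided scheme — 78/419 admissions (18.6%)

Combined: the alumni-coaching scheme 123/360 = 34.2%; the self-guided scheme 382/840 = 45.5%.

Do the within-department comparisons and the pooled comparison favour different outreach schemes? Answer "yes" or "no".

no

Within each department level (Fine Arts 60.8% vs 72.2%; Engineering 13.4% vs 18.6%), the self-guided scheme has the higher rate every time. Pooled: 34.2% vs 45.5% — the self-guided scheme has the higher rate overall. They agree.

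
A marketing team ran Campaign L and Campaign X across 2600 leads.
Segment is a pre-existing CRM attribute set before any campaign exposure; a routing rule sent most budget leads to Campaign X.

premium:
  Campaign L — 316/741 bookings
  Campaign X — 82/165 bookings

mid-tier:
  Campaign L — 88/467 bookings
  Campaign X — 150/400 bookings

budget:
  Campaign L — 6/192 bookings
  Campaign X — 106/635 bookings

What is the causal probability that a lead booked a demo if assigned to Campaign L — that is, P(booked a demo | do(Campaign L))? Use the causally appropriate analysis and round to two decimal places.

0.22

Customer segment is set before the campaign has any effect — it is not caused by the campaign — and it independently drives the outcome. That makes it a confounder, so the causal comparison is within customer segment levels.
Standardising Campaign L to the population customer segment mix: 0.348·316/741 + 0.333·88/467 + 0.318·6/192 = 0.221.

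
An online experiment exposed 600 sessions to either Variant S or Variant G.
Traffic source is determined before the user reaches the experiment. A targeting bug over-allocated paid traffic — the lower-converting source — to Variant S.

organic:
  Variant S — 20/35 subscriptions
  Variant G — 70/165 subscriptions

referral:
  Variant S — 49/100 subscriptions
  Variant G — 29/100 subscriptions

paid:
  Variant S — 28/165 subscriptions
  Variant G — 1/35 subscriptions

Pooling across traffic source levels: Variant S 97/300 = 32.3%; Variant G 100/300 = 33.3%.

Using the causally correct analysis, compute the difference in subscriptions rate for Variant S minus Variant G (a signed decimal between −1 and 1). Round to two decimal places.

Variant S is higher inside every traffic source stratum but Variant G is higher in aggregate. Whether to stratify depends on how traffic source relates to the variant.
Traffic source satisfies the back-door criterion: it is not a descendant of the variant, and it blocks the spurious path from variant to outcome. Adjusting for it (i.e., using the within-traffic source rates) gives the causal effect.
Adjusting over the population distribution of traffic source: 0.333·(0.571−0.424) + 0.333·(0.490−0.290) + 0.333·(0.170−0.029) = +0.163.

+0.16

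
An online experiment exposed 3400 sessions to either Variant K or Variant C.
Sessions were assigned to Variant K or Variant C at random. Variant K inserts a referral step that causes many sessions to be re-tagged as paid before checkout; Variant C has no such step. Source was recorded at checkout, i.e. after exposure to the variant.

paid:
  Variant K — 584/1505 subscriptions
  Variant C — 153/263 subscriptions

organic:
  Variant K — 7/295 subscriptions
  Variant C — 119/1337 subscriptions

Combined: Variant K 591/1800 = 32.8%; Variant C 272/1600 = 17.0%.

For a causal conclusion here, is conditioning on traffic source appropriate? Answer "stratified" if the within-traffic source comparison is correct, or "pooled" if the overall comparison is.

pooled

Traffic source is downstream of the variant. One should not condition on a consequence of treatment, so the overall rates are the right comparison.
Pooled: Variant K 32.8% vs Variant C 17.0%; Variant K is higher overall.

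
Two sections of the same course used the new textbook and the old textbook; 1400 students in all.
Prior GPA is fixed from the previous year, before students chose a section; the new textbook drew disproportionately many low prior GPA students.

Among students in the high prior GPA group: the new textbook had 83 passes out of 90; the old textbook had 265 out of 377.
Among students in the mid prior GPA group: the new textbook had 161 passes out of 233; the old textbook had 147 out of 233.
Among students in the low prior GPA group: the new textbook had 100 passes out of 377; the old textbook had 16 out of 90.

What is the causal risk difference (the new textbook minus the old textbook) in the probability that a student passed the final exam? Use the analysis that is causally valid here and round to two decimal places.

Prior GPA band is set before the teaching method has any effect — it is not caused by the teaching method — and it independently drives the outcome. That makes it a confounder, so the causal comparison is within prior GPA band levels.
Adjusting over the population distribution of prior GPA band: 0.334·(0.922−0.703) + 0.333·(0.691−0.631) + 0.334·(0.265−0.178) = +0.122.

+0.12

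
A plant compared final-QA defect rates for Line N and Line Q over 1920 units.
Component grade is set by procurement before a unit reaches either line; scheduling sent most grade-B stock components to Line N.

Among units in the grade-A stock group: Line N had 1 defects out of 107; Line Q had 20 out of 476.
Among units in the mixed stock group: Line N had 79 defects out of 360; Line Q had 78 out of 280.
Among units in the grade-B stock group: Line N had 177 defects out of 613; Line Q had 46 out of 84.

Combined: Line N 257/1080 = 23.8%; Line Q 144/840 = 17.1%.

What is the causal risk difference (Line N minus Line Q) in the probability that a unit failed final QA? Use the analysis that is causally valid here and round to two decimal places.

-0.12

Component grade is set before the line has any effect — it is not caused by the line — and it independently drives the outcome. That makes it a confounder, so the causal comparison is within component grade levels.
Adjusting over the population distribution of component grade: 0.304·(0.009−0.042) + 0.333·(0.219−0.279) + 0.363·(0.289−0.548) = -0.124.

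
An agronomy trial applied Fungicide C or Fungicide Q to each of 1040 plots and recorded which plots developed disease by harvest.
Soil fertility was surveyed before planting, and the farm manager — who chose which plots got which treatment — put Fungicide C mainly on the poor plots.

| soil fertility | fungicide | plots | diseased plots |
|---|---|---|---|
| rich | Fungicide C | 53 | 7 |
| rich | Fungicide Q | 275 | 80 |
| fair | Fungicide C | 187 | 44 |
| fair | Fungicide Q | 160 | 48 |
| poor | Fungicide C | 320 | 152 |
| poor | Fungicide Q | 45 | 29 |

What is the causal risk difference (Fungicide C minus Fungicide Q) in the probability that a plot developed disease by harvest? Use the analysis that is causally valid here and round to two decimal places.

Fungicide C is lower inside every soil fertility stratum but Fungicide Q is lower in aggregate. Whether to stratify depends on how soil fertility relates to the fungicide.
Nothing the fungicide does changes soil fertility; the imbalance is an allocation artefact. With soil fertility also predicting the outcome, the pooled figure is confounded, and the within-stratum comparison is the causal one.
Adjusting over the population distribution of soil fertility: 0.315·(0.132−0.291) + 0.334·(0.235−0.300) + 0.351·(0.475−0.644) = -0.131.

-0.13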